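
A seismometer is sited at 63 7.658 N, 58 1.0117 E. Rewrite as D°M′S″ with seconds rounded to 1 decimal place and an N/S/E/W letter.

Lat: 7.65800′ → 7′ and 0.65800 × 60 = 39.480″
λ: fractional minutes 0.01170 × 60 = 0.702″

63°07′39.5″ N, 58°01′0.7″ E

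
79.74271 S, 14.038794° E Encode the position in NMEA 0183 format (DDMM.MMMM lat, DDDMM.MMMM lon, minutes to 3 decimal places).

7944.563,S / 01402.328,E

Lat: minutes = (79.742710 − 79) × 60 = 44.56260
λ: 14° + 0.038794 × 60 = 14° 2.32764′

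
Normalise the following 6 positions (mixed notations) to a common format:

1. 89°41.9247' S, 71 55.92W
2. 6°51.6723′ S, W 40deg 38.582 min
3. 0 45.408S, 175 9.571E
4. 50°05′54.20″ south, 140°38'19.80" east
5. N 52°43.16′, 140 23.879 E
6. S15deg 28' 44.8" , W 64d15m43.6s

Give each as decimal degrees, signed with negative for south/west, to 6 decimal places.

Point 1:
  Latitude: 41.9247′ = 0.698745°; total 89.6987450
  S ⇒ negate
  Lon: 71 + 55.92/60 = 71.9320000
  W ⇒ negate
Point 2:
  φ: 51.6723′ = 0.861205°; total 6.8612050
  S → negative
  Longitude: 40 + 38.582/60 = 40.6430333
  W → negative
Point 3:
  Lat: 0 + 45.408/60 = 0.7568000
  S → negative
  λ: 9.571′ = 0.159517°; total 175.1595167
  E → positive
Point 4:
  Lat: 50° + 5/60 + 54.2/3600 = 50 + 0.083333 + 0.015056 = 50.0983889
  S ⇒ negate
  λ: 140 + 38/60 + 19.8/3600 = 140.6388333
  E ⇒ keep positive
Point 5:
  Lat: 52 + 43.16/60 = 52.7193333
  N ⇒ keep positive
  Longitude: 140 + 23.879/60 = 140.3979833
  E → positive
Point 6:
  φ: 28′ + 44.8″ = 28.74667′; 15 + 28.74667/60 = 15.4791111
  S ⇒ negate
  λ: 64° + 15/60 + 43.6/3600 = 64 + 0.250000 + 0.012111 = 64.2621111
  W ⇒ negate

1. -89.698745, -71.932000
2. -6.861205, -40.643033
3. -0.756800, 175.159517
4. -50.098389, 140.638833
5. 52.719333, 140.397983
6. -15.479111, -64.262111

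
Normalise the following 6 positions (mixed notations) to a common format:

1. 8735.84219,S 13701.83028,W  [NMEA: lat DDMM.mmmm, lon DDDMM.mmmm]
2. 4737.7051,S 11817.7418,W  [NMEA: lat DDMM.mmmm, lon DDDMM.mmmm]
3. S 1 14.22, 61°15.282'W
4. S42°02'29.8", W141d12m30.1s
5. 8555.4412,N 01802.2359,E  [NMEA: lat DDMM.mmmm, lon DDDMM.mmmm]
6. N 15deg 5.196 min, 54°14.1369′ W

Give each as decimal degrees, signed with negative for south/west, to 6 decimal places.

1. -87.597370, -137.030505
2. -47.628418, -118.295697
3. -1.237000, -61.254700
4. -42.041611, -141.208361
5. 85.924020, 18.037265
6. 15.086600, -54.235615

Point 1:
  φ: degrees = first 2 digits = 87, minutes = 35.84219; 87 + 35.84219/60 = 87.5973698
  S ⇒ negate
  Lon: split at 3 digits → 137° and 1.83028′; 137 + 1.83028/60 = 137.0305047
  hemisphere W, so the sign is −
Point 2:
  Latitude: degrees = first 2 digits = 47, minutes = 37.7051; 47 + 37.7051/60 = 47.6284183
  S ⇒ negate
  Lon: split at 3 digits → 118° and 17.7418′; 118 + 17.7418/60 = 118.2956967
  hemisphere W, so the sign is −
Point 3:
  φ: 1 + 14.22/60 = 1.2370000
  S ⇒ negate
  λ: 61 + 15.282/60 = 61.2547000
  hemisphere W, so the sign is −
Point 4:
  Latitude: 42 + 2/60 + 29.8/3600 = 42.0416111
  hemisphere S, so the sign is −
  Lon: 141° + 12/60 + 30.1/3600 = 141 + 0.200000 + 0.008361 = 141.2083611
  W ⇒ negate
Point 5:
  Latitude: split at 2 digits → 85° and 55.4412′; 85 + 55.4412/60 = 85.9240200
  N → positive
  Longitude: degrees = first 3 digits = 18, minutes = 2.2359; 18 + 2.2359/60 = 18.0372650
  E ⇒ keep positive
Point 6:
  φ: 5.196′ = 0.086600°; total 15.0866000
  N → positive
  Lon: 14.1369′ = 0.235615°; total 54.2356150
  hemisphere W, so the sign is −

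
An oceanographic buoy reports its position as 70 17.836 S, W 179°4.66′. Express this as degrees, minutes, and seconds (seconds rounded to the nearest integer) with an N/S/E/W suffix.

70°17′50″ S, 179°04′40″ W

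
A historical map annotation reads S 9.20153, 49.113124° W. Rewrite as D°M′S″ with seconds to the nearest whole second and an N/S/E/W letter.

φ: 0.201530° → 12.09180′; 0.09180 × 60 = 5.51″
Lon: whole degrees 49; 6.78744′ → 6′ and 47.25″

9°12′6″ S, 49°06′47″ W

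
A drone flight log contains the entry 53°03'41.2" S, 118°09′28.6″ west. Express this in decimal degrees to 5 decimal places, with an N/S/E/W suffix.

φ: 53 + 3/60 + 41.2/3600 = 53.061444
Longitude: 118° + 9/60 + 28.6/3600 = 118 + 0.150000 + 0.007944 = 118.157944

53.06144° S, 118.15794° W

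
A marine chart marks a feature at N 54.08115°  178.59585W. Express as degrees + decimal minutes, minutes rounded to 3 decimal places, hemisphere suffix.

Lat: fractional part 0.081150 → 4.86900 minutes
Longitude: 178° + 0.595850 × 60 = 178° 35.75100′

54° 4.869′ N, 178° 35.751′ W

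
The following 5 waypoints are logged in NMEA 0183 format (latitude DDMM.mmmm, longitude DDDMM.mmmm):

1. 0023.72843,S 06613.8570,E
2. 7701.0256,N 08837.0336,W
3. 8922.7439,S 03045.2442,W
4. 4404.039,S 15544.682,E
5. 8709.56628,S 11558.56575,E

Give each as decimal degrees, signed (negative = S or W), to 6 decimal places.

1. -0.395474, 66.230950
2. 77.017093, -88.617227
3. -89.379065, -30.754070
4. -44.067317, 155.744700
5. -87.159438, 115.976096

Point 1:
  Latitude: split at 2 digits → 00° and 23.72843′; 0 + 23.72843/60 = 0.3954738
  S → negative
  Longitude: degrees = first 3 digits = 66, minutes = 13.857; 66 + 13.857/60 = 66.2309500
  E → positive
Point 2:
  Lat: degrees = first 2 digits = 77, minutes = 1.0256; 77 + 1.0256/60 = 77.0170933
  N → positive
  λ: split at 3 digits → 088° and 37.0336′; 88 + 37.0336/60 = 88.6172267
  W ⇒ negate
Point 3:
  Lat: split at 2 digits → 89° and 22.7439′; 89 + 22.7439/60 = 89.3790650
  S ⇒ negate
  λ: degrees = first 3 digits = 30, minutes = 45.2442; 30 + 45.2442/60 = 30.7540700
  W ⇒ negate
Point 4:
  Latitude: degrees = first 2 digits = 44, minutes = 4.039; 44 + 4.039/60 = 44.0673167
  S ⇒ negate
  λ: degrees = first 3 digits = 155, minutes = 44.682; 155 + 44.682/60 = 155.7447000
  E ⇒ keep positive
Point 5:
  φ: degrees = first 2 digits = 87, minutes = 9.56628; 87 + 9.56628/60 = 87.1594380
  S → negative
  Longitude: degrees = first 3 digits = 115, minutes = 58.56575; 115 + 58.56575/60 = 115.9760958
  E ⇒ keep positive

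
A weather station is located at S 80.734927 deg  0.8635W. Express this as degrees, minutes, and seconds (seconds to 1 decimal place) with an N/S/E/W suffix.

Latitude: 0.734927° → 44.09562′; 0.09562 × 60 = 5.737″
λ: 0.863500 × 60 = 51.81000′ → 51′, remainder × 60 = 48.600″

80°44′5.7″ S, 0°51′48.6″ W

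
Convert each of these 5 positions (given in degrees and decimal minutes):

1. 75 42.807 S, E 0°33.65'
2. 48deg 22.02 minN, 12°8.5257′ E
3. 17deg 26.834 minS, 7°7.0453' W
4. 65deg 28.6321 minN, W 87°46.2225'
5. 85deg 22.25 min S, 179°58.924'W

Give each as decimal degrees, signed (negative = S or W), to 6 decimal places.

1. -75.713450, 0.560833
2. 48.367000, 12.142095
3. -17.447233, -7.117422
4. 65.477202, -87.770375
5. -85.370833, -179.982067

Point 1:
  Latitude: 42.807′ = 0.713450°; total 75.7134500
  S ⇒ negate
  λ: 0 + 33.65/60 = 0.5608333
  E → positive
Point 2:
  Latitude: 22.02′ = 0.367000°; total 48.3670000
  N ⇒ keep positive
  Longitude: 8.5257′ = 0.142095°; total 12.1420950
  E ⇒ keep positive
Point 3:
  Lat: 26.834′ = 0.447233°; total 17.4472333
  S ⇒ negate
  Longitude: 7 + 7.0453/60 = 7.1174217
  hemisphere W, so the sign is −
Point 4:
  Latitude: 28.6321′ = 0.477202°; total 65.4772017
  N → positive
  Longitude: 87 + 46.2225/60 = 87.7703750
  W ⇒ negate
Point 5:
  Lat: 22.25′ = 0.370833°; total 85.3708333
  S ⇒ negate
  λ: 58.924′ = 0.982067°; total 179.9820667
  W ⇒ negate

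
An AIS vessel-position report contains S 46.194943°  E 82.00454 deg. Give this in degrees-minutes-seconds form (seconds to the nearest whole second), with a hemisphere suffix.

46°11′42″ S, 82°00′16″ E

φ: whole degrees 46; 11.69658′ → 11′ and 41.79″
λ: 0.004540 × 60 = 0.27240′ → 0′, remainder × 60 = 16.34″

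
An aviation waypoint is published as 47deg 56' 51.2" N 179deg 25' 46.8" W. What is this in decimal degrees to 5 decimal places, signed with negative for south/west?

47.94756, -179.42967

φ: 47° + 56/60 + 51.2/3600 = 47 + 0.933333 + 0.014222 = 47.947556
N ⇒ keep positive
Longitude: 179 + 25/60 + 46.8/3600 = 179.429667
hemisphere W, so the sign is −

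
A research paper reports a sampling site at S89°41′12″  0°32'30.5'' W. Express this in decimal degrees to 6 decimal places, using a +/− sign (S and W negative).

-89.686667, -0.541806

Latitude: 89 + 41/60 + 12/3600 = 89.6866667
S → negative
Longitude: 0 + 32/60 + 30.5/3600 = 0.5418056
W → negative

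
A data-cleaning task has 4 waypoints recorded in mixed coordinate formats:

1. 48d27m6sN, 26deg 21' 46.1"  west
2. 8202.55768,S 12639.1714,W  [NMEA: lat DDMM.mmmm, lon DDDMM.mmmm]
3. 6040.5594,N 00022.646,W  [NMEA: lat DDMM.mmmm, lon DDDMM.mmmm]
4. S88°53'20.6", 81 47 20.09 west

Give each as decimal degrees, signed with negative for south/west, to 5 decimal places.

Point 1:
  Lat: 48° + 27/60 + 6/3600 = 48 + 0.450000 + 0.001667 = 48.451667
  N → positive
  Lon: 26° + 21/60 + 46.1/3600 = 26 + 0.350000 + 0.012806 = 26.362806
  hemisphere W, so the sign is −
Point 2:
  φ: split at 2 digits → 82° and 2.55768′; 82 + 2.55768/60 = 82.042628
  S → negative
  Longitude: degrees = first 3 digits = 126, minutes = 39.1714; 126 + 39.1714/60 = 126.652857
  W → negative
Point 3:
  Latitude: degrees = first 2 digits = 60, minutes = 40.5594; 60 + 40.5594/60 = 60.675990
  N ⇒ keep positive
  Lon: split at 3 digits → 000° and 22.646′; 0 + 22.646/60 = 0.377433
  W → negative
Point 4:
  Latitude: 88 + 53/60 + 20.6/3600 = 88.889056
  S → negative
  Lon: 81 + 47/60 + 20.09/3600 = 81.788914
  W → negative

1. 48.45167, -26.36281
2. -82.04263, -126.65286
3. 60.67599, -0.37743
4. -88.88906, -81.78891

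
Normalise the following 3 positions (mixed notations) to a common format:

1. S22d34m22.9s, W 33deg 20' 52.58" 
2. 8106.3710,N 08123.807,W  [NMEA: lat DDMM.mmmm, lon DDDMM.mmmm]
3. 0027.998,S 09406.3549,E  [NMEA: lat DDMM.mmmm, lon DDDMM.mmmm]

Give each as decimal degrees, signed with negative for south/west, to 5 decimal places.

Point 1:
  φ: 22° + 34/60 + 22.9/3600 = 22 + 0.566667 + 0.006361 = 22.573028
  hemisphere S, so the sign is −
  Lon: 33 + 20/60 + 52.58/3600 = 33.347939
  W ⇒ negate
Point 2:
  φ: split at 2 digits → 81° and 6.371′; 81 + 6.371/60 = 81.106183
  N → positive
  λ: degrees = first 3 digits = 81, minutes = 23.807; 81 + 23.807/60 = 81.396783
  hemisphere W, so the sign is −
Point 3:
  Lat: degrees = first 2 digits = 0, minutes = 27.998; 0 + 27.998/60 = 0.466633
  S ⇒ negate
  λ: degrees = first 3 digits = 94, minutes = 6.3549; 94 + 6.3549/60 = 94.105915
  E ⇒ keep positive

1. -22.57303, -33.34794
2. 81.10618, -81.39678
3. -0.46663, 94.10592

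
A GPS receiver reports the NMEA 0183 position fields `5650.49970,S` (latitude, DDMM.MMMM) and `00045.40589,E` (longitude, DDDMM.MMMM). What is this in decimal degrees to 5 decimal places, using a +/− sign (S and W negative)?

φ: split at 2 digits → 56° and 50.4997′; 56 + 50.4997/60 = 56.841662
hemisphere S, so the sign is −
λ: degrees = first 3 digits = 0, minutes = 45.40589; 0 + 45.40589/60 = 0.756765
E → positive

-56.84166, 0.75676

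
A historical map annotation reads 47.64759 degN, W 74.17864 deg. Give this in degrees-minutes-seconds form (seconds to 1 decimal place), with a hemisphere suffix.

φ: 0.647590 × 60 = 38.85540′ → 38′, remainder × 60 = 51.324″
Lon: 0.178640 × 60 = 10.71840′ → 10′, remainder × 60 = 43.104″

47°38′51.3″ N, 74°10′43.1″ W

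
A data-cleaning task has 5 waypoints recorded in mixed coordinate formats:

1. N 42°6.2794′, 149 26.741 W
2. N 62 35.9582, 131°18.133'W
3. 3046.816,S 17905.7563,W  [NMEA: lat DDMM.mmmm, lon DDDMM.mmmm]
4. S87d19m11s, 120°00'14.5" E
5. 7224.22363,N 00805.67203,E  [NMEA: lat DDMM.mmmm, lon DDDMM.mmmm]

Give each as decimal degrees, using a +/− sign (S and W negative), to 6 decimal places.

1. 42.104657, -149.445683
2. 62.599303, -131.302217
3. -30.780267, -179.095938
4. -87.319722, 120.004028
5. 72.403727, 8.094534

Point 1:
  φ: 6.2794′ = 0.104657°; total 42.1046567
  N ⇒ keep positive
  Longitude: 26.741′ = 0.445683°; total 149.4456833
  W ⇒ negate
Point 2:
  φ: 62 + 35.9582/60 = 62.5993033
  N ⇒ keep positive
  Longitude: 131 + 18.133/60 = 131.3022167
  hemisphere W, so the sign is −
Point 3:
  Latitude: split at 2 digits → 30° and 46.816′; 30 + 46.816/60 = 30.7802667
  S ⇒ negate
  Longitude: split at 3 digits → 179° and 5.7563′; 179 + 5.7563/60 = 179.0959383
  W ⇒ negate
Point 4:
  Latitude: 87° + 19/60 + 11/3600 = 87 + 0.316667 + 0.003056 = 87.3197222
  S ⇒ negate
  λ: 0′ + 14.5″ = 0.24167′; 120 + 0.24167/60 = 120.0040278
  E → positive
Point 5:
  Latitude: degrees = first 2 digits = 72, minutes = 24.22363; 72 + 24.22363/60 = 72.4037272
  N ⇒ keep positive
  Lon: split at 3 digits → 008° and 5.67203′; 8 + 5.67203/60 = 8.0945338
  E → positive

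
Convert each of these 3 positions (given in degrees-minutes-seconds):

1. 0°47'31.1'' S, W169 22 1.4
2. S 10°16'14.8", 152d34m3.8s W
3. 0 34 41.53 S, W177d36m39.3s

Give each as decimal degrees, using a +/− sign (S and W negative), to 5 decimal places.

Point 1:
  Latitude: 0 + 47/60 + 31.1/3600 = 0.791972
  S ⇒ negate
  λ: 169° + 22/60 + 1.4/3600 = 169 + 0.366667 + 0.000389 = 169.367056
  W ⇒ negate
Point 2:
  Latitude: 10° + 16/60 + 14.8/3600 = 10 + 0.266667 + 0.004111 = 10.270778
  S ⇒ negate
  λ: 152 + 34/60 + 3.8/3600 = 152.567722
  W → negative
Point 3:
  Latitude: 34′ + 41.53″ = 34.69217′; 0 + 34.69217/60 = 0.578203
  S ⇒ negate
  λ: 177° + 36/60 + 39.3/3600 = 177 + 0.600000 + 0.010917 = 177.610917
  W → negative

1. -0.79197, -169.36706
2. -10.27078, -152.56772
3. -0.57820, -177.61092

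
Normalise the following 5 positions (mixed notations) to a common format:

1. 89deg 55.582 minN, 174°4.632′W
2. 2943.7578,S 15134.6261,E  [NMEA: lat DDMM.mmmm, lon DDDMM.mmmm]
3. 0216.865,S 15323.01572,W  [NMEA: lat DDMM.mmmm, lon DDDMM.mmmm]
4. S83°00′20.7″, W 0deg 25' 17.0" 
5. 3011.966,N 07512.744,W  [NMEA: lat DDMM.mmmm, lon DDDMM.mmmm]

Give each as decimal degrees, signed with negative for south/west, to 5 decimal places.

Point 1:
  Latitude: 89 + 55.582/60 = 89.926367
  N ⇒ keep positive
  λ: 174 + 4.632/60 = 174.077200
  W → negative
Point 2:
  φ: split at 2 digits → 29° and 43.7578′; 29 + 43.7578/60 = 29.729297
  S ⇒ negate
  Lon: degrees = first 3 digits = 151, minutes = 34.6261; 151 + 34.6261/60 = 151.577102
  E ⇒ keep positive
Point 3:
  φ: split at 2 digits → 02° and 16.865′; 2 + 16.865/60 = 2.281083
  S ⇒ negate
  Longitude: split at 3 digits → 153° and 23.01572′; 153 + 23.01572/60 = 153.383595
  hemisphere W, so the sign is −
Point 4:
  φ: 83° + 0/60 + 20.7/3600 = 83 + 0.000000 + 0.005750 = 83.005750
  S → negative
  Longitude: 0° + 25/60 + 17/3600 = 0 + 0.416667 + 0.004722 = 0.421389
  W ⇒ negate
Point 5:
  Lat: degrees = first 2 digits = 30, minutes = 11.966; 30 + 11.966/60 = 30.199433
  N → positive
  λ: degrees = first 3 digits = 75, minutes = 12.744; 75 + 12.744/60 = 75.212400
  W ⇒ negate

1. 89.92637, -174.07720
2. -29.72930, 151.57710
3. -2.28108, -153.38360
4. -83.00575, -0.42139
5. 30.19943, -75.21240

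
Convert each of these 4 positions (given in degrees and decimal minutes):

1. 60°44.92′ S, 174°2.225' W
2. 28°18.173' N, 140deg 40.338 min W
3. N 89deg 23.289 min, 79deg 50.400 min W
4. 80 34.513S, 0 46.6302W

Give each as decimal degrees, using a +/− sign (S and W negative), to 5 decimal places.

1. -60.74867, -174.03708
2. 28.30288, -140.67230
3. 89.38815, -79.84000
4. -80.57522, -0.77717

Point 1:
  Latitude: 44.92′ = 0.748667°; total 60.748667
  hemisphere S, so the sign is −
  Lon: 2.225′ = 0.037083°; total 174.037083
  hemisphere W, so the sign is −
Point 2:
  Latitude: 28 + 18.173/60 = 28.302883
  N ⇒ keep positive
  λ: 140 + 40.338/60 = 140.672300
  hemisphere W, so the sign is −
Point 3:
  Latitude: 23.289′ = 0.388150°; total 89.388150
  N ⇒ keep positive
  λ: 50.4′ = 0.840000°; total 79.840000
  W → negative
Point 4:
  φ: 80 + 34.513/60 = 80.575217
  S → negative
  Longitude: 46.6302′ = 0.777170°; total 0.777170
  hemisphere W, so the sign is −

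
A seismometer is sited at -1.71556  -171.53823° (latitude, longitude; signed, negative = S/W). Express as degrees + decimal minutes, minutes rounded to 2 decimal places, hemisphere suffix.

1° 42.93′ S, 171° 32.29′ W

Latitude is negative → S; |value| = 1.715560
φ: minutes = (1.715560 − 1) × 60 = 42.9336
Longitude is negative → W; |value| = 171.538230
λ: fractional part 0.538230 → 32.2938 minutes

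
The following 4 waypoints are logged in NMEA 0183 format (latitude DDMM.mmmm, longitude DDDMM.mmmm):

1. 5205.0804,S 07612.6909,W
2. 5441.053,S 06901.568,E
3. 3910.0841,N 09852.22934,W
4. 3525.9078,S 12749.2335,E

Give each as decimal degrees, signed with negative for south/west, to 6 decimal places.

1. -52.084673, -76.211515
2. -54.684217, 69.026133
3. 39.168068, -98.870489
4. -35.431797, 127.820558

Point 1:
  Lat: split at 2 digits → 52° and 5.0804′; 52 + 5.0804/60 = 52.0846733
  S → negative
  Longitude: split at 3 digits → 076° and 12.6909′; 76 + 12.6909/60 = 76.2115150
  hemisphere W, so the sign is −
Point 2:
  Latitude: degrees = first 2 digits = 54, minutes = 41.053; 54 + 41.053/60 = 54.6842167
  S → negative
  λ: degrees = first 3 digits = 69, minutes = 1.568; 69 + 1.568/60 = 69.0261333
  E → positive
Point 3:
  φ: split at 2 digits → 39° and 10.0841′; 39 + 10.0841/60 = 39.1680683
  N ⇒ keep positive
  Lon: split at 3 digits → 098° and 52.22934′; 98 + 52.22934/60 = 98.8704890
  W → negative
Point 4:
  Lat: split at 2 digits → 35° and 25.9078′; 35 + 25.9078/60 = 35.4317967
  S ⇒ negate
  Longitude: degrees = first 3 digits = 127, minutes = 49.2335; 127 + 49.2335/60 = 127.8205583
  E → positive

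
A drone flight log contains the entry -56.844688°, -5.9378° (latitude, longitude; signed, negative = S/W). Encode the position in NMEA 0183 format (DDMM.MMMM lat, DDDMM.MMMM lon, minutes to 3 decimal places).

5650.681,S / 00556.268,W

Latitude is negative → S; |value| = 56.844688
Lat: minutes = (56.844688 − 56) × 60 = 50.68128
Longitude is negative → W; |value| = 5.937800
λ: 5° + 0.937800 × 60 = 5° 56.26800′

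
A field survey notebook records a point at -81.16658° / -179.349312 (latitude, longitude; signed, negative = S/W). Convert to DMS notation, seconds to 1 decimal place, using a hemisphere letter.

81°09′59.7″ S, 179°20′57.5″ W

Latitude is negative → S; |value| = 81.166580
φ: whole degrees 81; 9.99480′ → 9′ and 59.688″
Longitude is negative → W; |value| = 179.349312
λ: whole degrees 179; 20.95872′ → 20′ and 57.523″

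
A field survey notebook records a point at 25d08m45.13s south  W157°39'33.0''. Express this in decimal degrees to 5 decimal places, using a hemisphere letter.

φ: 25° + 8/60 + 45.13/3600 = 25 + 0.133333 + 0.012536 = 25.145869
Longitude: 39′ + 33″ = 39.55000′; 157 + 39.55000/60 = 157.659167

25.14587° S, 157.65917° W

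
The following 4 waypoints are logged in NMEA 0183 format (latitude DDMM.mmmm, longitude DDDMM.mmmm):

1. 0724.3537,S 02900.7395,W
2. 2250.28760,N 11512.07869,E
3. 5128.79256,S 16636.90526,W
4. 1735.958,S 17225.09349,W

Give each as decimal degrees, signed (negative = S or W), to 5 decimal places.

1. -7.40590, -29.01233
2. 22.83813, 115.20131
3. -51.47988, -166.61509
4. -17.59930, -172.41822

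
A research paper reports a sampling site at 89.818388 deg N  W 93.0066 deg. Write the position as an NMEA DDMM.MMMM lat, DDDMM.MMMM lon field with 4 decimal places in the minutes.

8949.1033,N / 09300.3960,W

φ: minutes = (89.818388 − 89) × 60 = 49.103280
λ: 93° + 0.006600 × 60 = 93° 0.396000′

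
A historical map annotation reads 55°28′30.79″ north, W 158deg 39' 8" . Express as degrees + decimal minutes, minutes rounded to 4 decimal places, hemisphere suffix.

Latitude: seconds/60 = 0.51317; minutes = 28 + 0.51317 = 28.513167
Longitude: seconds/60 = 0.13333; minutes = 39 + 0.13333 = 39.133333

55° 28.5132′ N, 158° 39.1333′ W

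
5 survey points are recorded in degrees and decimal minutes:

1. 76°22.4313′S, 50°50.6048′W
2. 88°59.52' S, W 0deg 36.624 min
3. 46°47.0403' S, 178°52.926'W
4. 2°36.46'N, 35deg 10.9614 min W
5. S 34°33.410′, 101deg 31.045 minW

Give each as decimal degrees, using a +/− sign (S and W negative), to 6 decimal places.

1. -76.373855, -50.843413
2. -88.992000, -0.610400
3. -46.784005, -178.882100
4. 2.607667, -35.182690
5. -34.556833, -101.517417

Point 1:
  Latitude: 22.4313′ = 0.373855°; total 76.3738550
  S → negative
  λ: 50.6048′ = 0.843413°; total 50.8434133
  W ⇒ negate
Point 2:
  Lat: 88 + 59.52/60 = 88.9920000
  hemisphere S, so the sign is −
  λ: 36.624′ = 0.610400°; total 0.6104000
  hemisphere W, so the sign is −
Point 3:
  Latitude: 46 + 47.0403/60 = 46.7840050
  S → negative
  Lon: 178 + 52.926/60 = 178.8821000
  W → negative
Point 4:
  Lat: 36.46′ = 0.607667°; total 2.6076667
  N ⇒ keep positive
  λ: 10.9614′ = 0.182690°; total 35.1826900
  hemisphere W, so the sign is −
Point 5:
  φ: 34 + 33.41/60 = 34.5568333
  S → negative
  Lon: 101 + 31.045/60 = 101.5174167
  hemisphere W, so the sign is −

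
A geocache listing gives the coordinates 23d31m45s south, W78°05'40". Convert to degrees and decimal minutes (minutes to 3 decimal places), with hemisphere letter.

φ: seconds/60 = 0.75000; minutes = 31 + 0.75000 = 31.75000
Lon: 5 + 40/60 = 5.66667′

23° 31.750′ S, 78° 5.667′ W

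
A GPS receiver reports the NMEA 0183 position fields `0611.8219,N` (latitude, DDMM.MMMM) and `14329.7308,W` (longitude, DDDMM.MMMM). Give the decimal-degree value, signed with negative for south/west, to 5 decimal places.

φ: degrees = first 2 digits = 6, minutes = 11.8219; 6 + 11.8219/60 = 6.197032
N → positive
Lon: degrees = first 3 digits = 143, minutes = 29.7308; 143 + 29.7308/60 = 143.495513
hemisphere W, so the sign is −

6.19703, -143.49551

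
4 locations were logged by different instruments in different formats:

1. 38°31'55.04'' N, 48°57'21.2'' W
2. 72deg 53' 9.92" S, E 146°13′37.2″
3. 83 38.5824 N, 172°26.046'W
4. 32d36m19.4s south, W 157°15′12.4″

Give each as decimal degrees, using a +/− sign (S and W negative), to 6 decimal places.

1. 38.531956, -48.955889
2. -72.886089, 146.227000
3. 83.643040, -172.434100
4. -32.605389, -157.253444

Point 1:
  φ: 38° + 31/60 + 55.04/3600 = 38 + 0.516667 + 0.015289 = 38.5319556
  N ⇒ keep positive
  λ: 48° + 57/60 + 21.2/3600 = 48 + 0.950000 + 0.005889 = 48.9558889
  W ⇒ negate
Point 2:
  φ: 72 + 53/60 + 9.92/3600 = 72.8860889
  S → negative
  Lon: 146 + 13/60 + 37.2/3600 = 146.2270000
  E → positive
Point 3:
  Lat: 83 + 38.5824/60 = 83.6430400
  N → positive
  Lon: 172 + 26.046/60 = 172.4341000
  W → negative
Point 4:
  Lat: 32° + 36/60 + 19.4/3600 = 32 + 0.600000 + 0.005389 = 32.6053889
  S ⇒ negate
  Longitude: 15′ + 12.4″ = 15.20667′; 157 + 15.20667/60 = 157.2534444
  W ⇒ negate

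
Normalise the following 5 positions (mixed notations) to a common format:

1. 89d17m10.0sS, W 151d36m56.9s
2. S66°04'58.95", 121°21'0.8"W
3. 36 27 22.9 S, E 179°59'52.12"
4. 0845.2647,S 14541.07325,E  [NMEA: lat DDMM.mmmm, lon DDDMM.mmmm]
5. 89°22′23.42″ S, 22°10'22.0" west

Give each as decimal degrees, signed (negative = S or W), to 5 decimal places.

1. -89.28611, -151.61581
2. -66.08304, -121.35022
3. -36.45636, 179.99781
4. -8.75441, 145.68455
5. -89.37317, -22.17278

Point 1:
  Lat: 89 + 17/60 + 10/3600 = 89.286111
  S ⇒ negate
  Lon: 151 + 36/60 + 56.9/3600 = 151.615806
  hemisphere W, so the sign is −
Point 2:
  φ: 4′ + 58.95″ = 4.98250′; 66 + 4.98250/60 = 66.083042
  S ⇒ negate
  Lon: 21′ + 0.8″ = 21.01333′; 121 + 21.01333/60 = 121.350222
  hemisphere W, so the sign is −
Point 3:
  Lat: 36 + 27/60 + 22.9/3600 = 36.456361
  S ⇒ negate
  Lon: 59′ + 52.12″ = 59.86867′; 179 + 59.86867/60 = 179.997811
  E → positive
Point 4:
  Latitude: split at 2 digits → 08° and 45.2647′; 8 + 45.2647/60 = 8.754412
  S → negative
  Lon: split at 3 digits → 145° and 41.07325′; 145 + 41.07325/60 = 145.684554
  E ⇒ keep positive
Point 5:
  Latitude: 22′ + 23.42″ = 22.39033′; 89 + 22.39033/60 = 89.373172
  hemisphere S, so the sign is −
  Lon: 10′ + 22″ = 10.36667′; 22 + 10.36667/60 = 22.172778
  W → negative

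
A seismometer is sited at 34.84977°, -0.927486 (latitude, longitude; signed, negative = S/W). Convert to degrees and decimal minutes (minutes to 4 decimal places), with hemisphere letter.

Lat: minutes = (34.849770 − 34) × 60 = 50.986200
Longitude is negative → W; |value| = 0.927486
Longitude: fractional part 0.927486 → 55.649160 minutes

34° 50.9862′ N, 0° 55.6492′ W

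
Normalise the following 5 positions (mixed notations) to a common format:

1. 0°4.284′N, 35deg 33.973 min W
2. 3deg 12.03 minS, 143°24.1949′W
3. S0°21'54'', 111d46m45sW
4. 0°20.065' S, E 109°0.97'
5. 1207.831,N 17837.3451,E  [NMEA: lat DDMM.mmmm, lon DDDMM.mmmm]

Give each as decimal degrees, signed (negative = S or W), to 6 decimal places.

1. 0.071400, -35.566217
2. -3.200500, -143.403248
3. -0.365000, -111.779167
4. -0.334417, 109.016167
5. 12.130517, 178.622418

Point 1:
  Latitude: 0 + 4.284/60 = 0.0714000
  N → positive
  Lon: 33.973′ = 0.566217°; total 35.5662167
  hemisphere W, so the sign is −
Point 2:
  Latitude: 3 + 12.03/60 = 3.2005000
  S → negative
  Lon: 24.1949′ = 0.403248°; total 143.4032483
  hemisphere W, so the sign is −
Point 3:
  Latitude: 0° + 21/60 + 54/3600 = 0 + 0.350000 + 0.015000 = 0.3650000
  S → negative
  Lon: 111° + 46/60 + 45/3600 = 111 + 0.766667 + 0.012500 = 111.7791667
  W → negative
Point 4:
  Lat: 20.065′ = 0.334417°; total 0.3344167
  S → negative
  Lon: 109 + 0.97/60 = 109.0161667
  E ⇒ keep positive
Point 5:
  Latitude: split at 2 digits → 12° and 7.831′; 12 + 7.831/60 = 12.1305167
  N → positive
  Longitude: degrees = first 3 digits = 178, minutes = 37.3451; 178 + 37.3451/60 = 178.6224183
  E ⇒ keep positive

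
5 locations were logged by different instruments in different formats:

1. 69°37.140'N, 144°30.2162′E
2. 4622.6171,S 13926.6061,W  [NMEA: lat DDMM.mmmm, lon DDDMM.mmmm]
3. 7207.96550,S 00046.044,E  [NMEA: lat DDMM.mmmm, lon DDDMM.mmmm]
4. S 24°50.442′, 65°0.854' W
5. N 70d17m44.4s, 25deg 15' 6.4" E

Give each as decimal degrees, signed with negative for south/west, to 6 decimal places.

Point 1:
  Latitude: 69 + 37.14/60 = 69.6190000
  N ⇒ keep positive
  Lon: 30.2162′ = 0.503603°; total 144.5036033
  E → positive
Point 2:
  φ: degrees = first 2 digits = 46, minutes = 22.6171; 46 + 22.6171/60 = 46.3769517
  S ⇒ negate
  Longitude: degrees = first 3 digits = 139, minutes = 26.6061; 139 + 26.6061/60 = 139.4434350
  W → negative
Point 3:
  φ: degrees = first 2 digits = 72, minutes = 7.9655; 72 + 7.9655/60 = 72.1327583
  S → negative
  λ: degrees = first 3 digits = 0, minutes = 46.044; 0 + 46.044/60 = 0.7674000
  E ⇒ keep positive
Point 4:
  φ: 50.442′ = 0.840700°; total 24.8407000
  hemisphere S, so the sign is −
  λ: 0.854′ = 0.014233°; total 65.0142333
  hemisphere W, so the sign is −
Point 5:
  φ: 17′ + 44.4″ = 17.74000′; 70 + 17.74000/60 = 70.2956667
  N → positive
  λ: 25° + 15/60 + 6.4/3600 = 25 + 0.250000 + 0.001778 = 25.2517778
  E → positive

1. 69.619000, 144.503603
2. -46.376952, -139.443435
3. -72.132758, 0.767400
4. -24.840700, -65.014233
5. 70.295667, 25.251778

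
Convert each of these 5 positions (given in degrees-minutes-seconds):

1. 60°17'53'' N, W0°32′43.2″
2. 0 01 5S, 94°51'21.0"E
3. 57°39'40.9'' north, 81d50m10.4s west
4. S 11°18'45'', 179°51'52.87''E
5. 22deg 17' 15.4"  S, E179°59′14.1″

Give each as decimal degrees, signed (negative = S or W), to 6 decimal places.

1. 60.298056, -0.545333
2. -0.018056, 94.855833
3. 57.661361, -81.836222
4. -11.312500, 179.864686
5. -22.287611, 179.987250

Point 1:
  Latitude: 17′ + 53″ = 17.88333′; 60 + 17.88333/60 = 60.2980556
  N → positive
  Longitude: 32′ + 43.2″ = 32.72000′; 0 + 32.72000/60 = 0.5453333
  W ⇒ negate
Point 2:
  φ: 0 + 1/60 + 5/3600 = 0.0180556
  hemisphere S, so the sign is −
  Longitude: 94° + 51/60 + 21/3600 = 94 + 0.850000 + 0.005833 = 94.8558333
  E → positive
Point 3:
  Latitude: 57° + 39/60 + 40.9/3600 = 57 + 0.650000 + 0.011361 = 57.6613611
  N ⇒ keep positive
  Longitude: 81 + 50/60 + 10.4/3600 = 81.8362222
  hemisphere W, so the sign is −
Point 4:
  Latitude: 11° + 18/60 + 45/3600 = 11 + 0.300000 + 0.012500 = 11.3125000
  S ⇒ negate
  λ: 179° + 51/60 + 52.87/3600 = 179 + 0.850000 + 0.014686 = 179.8646861
  E → positive
Point 5:
  Lat: 22 + 17/60 + 15.4/3600 = 22.2876111
  S ⇒ negate
  Longitude: 179 + 59/60 + 14.1/3600 = 179.9872500
  E ⇒ keep positive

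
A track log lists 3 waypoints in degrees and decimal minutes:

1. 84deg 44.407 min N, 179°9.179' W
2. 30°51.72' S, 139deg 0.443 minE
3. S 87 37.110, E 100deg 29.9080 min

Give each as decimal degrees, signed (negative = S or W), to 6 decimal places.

1. 84.740117, -179.152983
2. -30.862000, 139.007383
3. -87.618500, 100.498467

Point 1:
  Lat: 44.407′ = 0.740117°; total 84.7401167
  N → positive
  λ: 9.179′ = 0.152983°; total 179.1529833
  hemisphere W, so the sign is −
Point 2:
  Latitude: 51.72′ = 0.862000°; total 30.8620000
  S → negative
  Longitude: 139 + 0.443/60 = 139.0073833
  E ⇒ keep positive
Point 3:
  Lat: 37.11′ = 0.618500°; total 87.6185000
  S → negative
  λ: 29.908′ = 0.498467°; total 100.4984667
  E → positive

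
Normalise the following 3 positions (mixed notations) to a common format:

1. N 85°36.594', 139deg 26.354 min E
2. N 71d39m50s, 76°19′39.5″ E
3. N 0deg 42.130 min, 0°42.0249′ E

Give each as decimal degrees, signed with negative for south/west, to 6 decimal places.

Point 1:
  Lat: 85 + 36.594/60 = 85.6099000
  N → positive
  Longitude: 26.354′ = 0.439233°; total 139.4392333
  E → positive
Point 2:
  Lat: 39′ + 50″ = 39.83333′; 71 + 39.83333/60 = 71.6638889
  N → positive
  λ: 76° + 19/60 + 39.5/3600 = 76 + 0.316667 + 0.010972 = 76.3276389
  E → positive
Point 3:
  Lat: 0 + 42.13/60 = 0.7021667
  N → positive
  λ: 0 + 42.0249/60 = 0.7004150
  E ⇒ keep positive

1. 85.609900, 139.439233
2. 71.663889, 76.327639
3. 0.702167, 0.700415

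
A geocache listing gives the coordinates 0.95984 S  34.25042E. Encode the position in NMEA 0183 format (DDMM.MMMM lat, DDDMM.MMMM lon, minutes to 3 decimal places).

0057.590,S / 03415.025,E

Lat: minutes = (0.959840 − 0) × 60 = 57.59040
Lon: 34° + 0.250420 × 60 = 34° 15.02520′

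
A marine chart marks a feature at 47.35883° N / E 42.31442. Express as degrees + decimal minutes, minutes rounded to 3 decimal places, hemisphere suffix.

47° 21.530′ N, 42° 18.865′ E

Latitude: minutes = (47.358830 − 47) × 60 = 21.52980
Lon: minutes = (42.314420 − 42) × 60 = 18.86520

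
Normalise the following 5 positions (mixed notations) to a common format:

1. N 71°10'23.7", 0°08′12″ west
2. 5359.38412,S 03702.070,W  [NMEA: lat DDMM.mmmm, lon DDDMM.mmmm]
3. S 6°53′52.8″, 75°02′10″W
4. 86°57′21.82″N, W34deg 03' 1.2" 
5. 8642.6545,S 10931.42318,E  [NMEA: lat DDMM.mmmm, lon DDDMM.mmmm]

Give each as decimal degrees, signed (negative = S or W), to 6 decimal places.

1. 71.173250, -0.136667
2. -53.989735, -37.034500
3. -6.898000, -75.036111
4. 86.956061, -34.050333
5. -86.710908, 109.523720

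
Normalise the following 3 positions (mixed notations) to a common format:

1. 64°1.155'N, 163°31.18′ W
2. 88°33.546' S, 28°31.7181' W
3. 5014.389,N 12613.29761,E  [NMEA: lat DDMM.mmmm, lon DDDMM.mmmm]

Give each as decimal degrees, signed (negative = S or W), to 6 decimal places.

Point 1:
  Latitude: 1.155′ = 0.019250°; total 64.0192500
  N ⇒ keep positive
  Longitude: 31.18′ = 0.519667°; total 163.5196667
  W → negative
Point 2:
  Lat: 88 + 33.546/60 = 88.5591000
  S → negative
  Longitude: 28 + 31.7181/60 = 28.5286350
  W → negative
Point 3:
  φ: degrees = first 2 digits = 50, minutes = 14.389; 50 + 14.389/60 = 50.2398167
  N ⇒ keep positive
  Lon: degrees = first 3 digits = 126, minutes = 13.29761; 126 + 13.29761/60 = 126.2216268
  E ⇒ keep positive

1. 64.019250, -163.519667
2. -88.559100, -28.528635
3. 50.239817, 126.221627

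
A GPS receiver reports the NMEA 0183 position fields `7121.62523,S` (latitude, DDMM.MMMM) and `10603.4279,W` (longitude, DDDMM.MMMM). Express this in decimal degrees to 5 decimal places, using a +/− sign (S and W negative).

-71.36042, -106.05713

φ: split at 2 digits → 71° and 21.62523′; 71 + 21.62523/60 = 71.360421
hemisphere S, so the sign is −
Longitude: degrees = first 3 digits = 106, minutes = 3.4279; 106 + 3.4279/60 = 106.057132
hemisphere W, so the sign is −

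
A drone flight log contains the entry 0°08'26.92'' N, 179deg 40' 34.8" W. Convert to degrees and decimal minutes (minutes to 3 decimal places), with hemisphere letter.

Lat: seconds/60 = 0.44867; minutes = 8 + 0.44867 = 8.44867
Lon: 40 + 34.8/60 = 40.58000′

0° 8.449′ N, 179° 40.580′ W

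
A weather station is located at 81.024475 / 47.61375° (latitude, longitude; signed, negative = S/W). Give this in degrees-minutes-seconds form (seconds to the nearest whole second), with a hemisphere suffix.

Lat: 0.024475 × 60 = 1.46850′ → 1′, remainder × 60 = 28.11″
Longitude: 0.613750° → 36.82500′; 0.82500 × 60 = 49.50″

81°01′28″ N, 47°36′50″ E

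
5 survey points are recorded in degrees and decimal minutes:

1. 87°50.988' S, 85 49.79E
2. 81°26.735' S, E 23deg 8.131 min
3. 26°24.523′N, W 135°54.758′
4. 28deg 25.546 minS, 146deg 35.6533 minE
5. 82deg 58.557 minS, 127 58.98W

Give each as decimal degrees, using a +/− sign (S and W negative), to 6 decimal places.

Point 1:
  Lat: 50.988′ = 0.849800°; total 87.8498000
  S → negative
  Longitude: 49.79′ = 0.829833°; total 85.8298333
  E → positive
Point 2:
  Lat: 26.735′ = 0.445583°; total 81.4455833
  S ⇒ negate
  λ: 8.131′ = 0.135517°; total 23.1355167
  E ⇒ keep positive
Point 3:
  Lat: 24.523′ = 0.408717°; total 26.4087167
  N ⇒ keep positive
  λ: 135 + 54.758/60 = 135.9126333
  W → negative
Point 4:
  φ: 28 + 25.546/60 = 28.4257667
  S ⇒ negate
  λ: 35.6533′ = 0.594222°; total 146.5942217
  E → positive
Point 5:
  Latitude: 82 + 58.557/60 = 82.9759500
  S → negative
  Longitude: 58.98′ = 0.983000°; total 127.9830000
  W → negative

1. -87.849800, 85.829833
2. -81.445583, 23.135517
3. 26.408717, -135.912633
4. -28.425767, 146.594222
5. -82.975950, -127.983000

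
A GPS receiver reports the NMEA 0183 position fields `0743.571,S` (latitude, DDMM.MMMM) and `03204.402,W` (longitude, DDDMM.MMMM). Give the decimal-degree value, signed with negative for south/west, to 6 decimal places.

-7.726183, -32.073367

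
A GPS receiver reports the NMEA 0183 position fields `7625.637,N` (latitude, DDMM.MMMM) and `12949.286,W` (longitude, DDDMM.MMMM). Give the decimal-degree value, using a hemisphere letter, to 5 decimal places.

Latitude: degrees = first 2 digits = 76, minutes = 25.637; 76 + 25.637/60 = 76.427283
λ: degrees = first 3 digits = 129, minutes = 49.286; 129 + 49.286/60 = 129.821433

76.42728° N, 129.82143° W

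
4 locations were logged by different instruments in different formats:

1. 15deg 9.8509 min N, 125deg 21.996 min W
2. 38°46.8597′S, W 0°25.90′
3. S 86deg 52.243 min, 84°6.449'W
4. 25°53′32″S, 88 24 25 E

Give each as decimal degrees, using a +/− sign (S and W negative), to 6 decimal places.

Point 1:
  Lat: 9.8509′ = 0.164182°; total 15.1641817
  N ⇒ keep positive
  Longitude: 125 + 21.996/60 = 125.3666000
  W → negative
Point 2:
  φ: 38 + 46.8597/60 = 38.7809950
  S → negative
  Lon: 25.9′ = 0.431667°; total 0.4316667
  W ⇒ negate
Point 3:
  Lat: 52.243′ = 0.870717°; total 86.8707167
  hemisphere S, so the sign is −
  λ: 6.449′ = 0.107483°; total 84.1074833
  W ⇒ negate
Point 4:
  Latitude: 53′ + 32″ = 53.53333′; 25 + 53.53333/60 = 25.8922222
  S → negative
  Lon: 88 + 24/60 + 25/3600 = 88.4069444
  E ⇒ keep positive

1. 15.164182, -125.366600
2. -38.780995, -0.431667
3. -86.870717, -84.107483
4. -25.892222, 88.406944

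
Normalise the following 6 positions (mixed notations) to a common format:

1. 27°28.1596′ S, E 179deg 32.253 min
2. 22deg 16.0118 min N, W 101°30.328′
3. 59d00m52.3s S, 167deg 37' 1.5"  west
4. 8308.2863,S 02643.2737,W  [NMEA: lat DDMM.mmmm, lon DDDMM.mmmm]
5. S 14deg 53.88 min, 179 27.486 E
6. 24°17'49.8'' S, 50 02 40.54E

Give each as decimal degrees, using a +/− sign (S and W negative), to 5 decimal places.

1. -27.46933, 179.53755
2. 22.26686, -101.50547
3. -59.01453, -167.61708
4. -83.13811, -26.72123
5. -14.89800, 179.45810
6. -24.29717, 50.04459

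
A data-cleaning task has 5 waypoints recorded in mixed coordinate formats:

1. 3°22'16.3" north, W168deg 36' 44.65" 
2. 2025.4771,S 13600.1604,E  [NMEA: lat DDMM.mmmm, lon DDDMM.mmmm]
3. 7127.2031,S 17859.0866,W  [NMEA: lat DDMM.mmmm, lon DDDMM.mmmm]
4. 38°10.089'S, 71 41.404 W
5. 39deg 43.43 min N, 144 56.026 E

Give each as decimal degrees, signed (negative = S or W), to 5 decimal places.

1. 3.37119, -168.61240
2. -20.42462, 136.00267
3. -71.45339, -178.98478
4. -38.16815, -71.69007
5. 39.72383, 144.93377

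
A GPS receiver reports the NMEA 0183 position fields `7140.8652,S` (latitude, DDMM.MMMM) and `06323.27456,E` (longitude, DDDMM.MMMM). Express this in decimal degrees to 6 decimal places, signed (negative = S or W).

-71.681087, 63.387909

φ: degrees = first 2 digits = 71, minutes = 40.8652; 71 + 40.8652/60 = 71.6810867
S → negative
Longitude: degrees = first 3 digits = 63, minutes = 23.27456; 63 + 23.27456/60 = 63.3879093
E ⇒ keep positive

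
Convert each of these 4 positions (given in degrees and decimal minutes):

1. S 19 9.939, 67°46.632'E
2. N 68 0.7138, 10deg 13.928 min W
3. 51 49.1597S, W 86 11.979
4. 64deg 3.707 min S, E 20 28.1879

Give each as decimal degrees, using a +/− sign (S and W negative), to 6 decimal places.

1. -19.165650, 67.777200
2. 68.011897, -10.232133
3. -51.819328, -86.199650
4. -64.061783, 20.469798

Point 1:
  Lat: 19 + 9.939/60 = 19.1656500
  hemisphere S, so the sign is −
  Lon: 46.632′ = 0.777200°; total 67.7772000
  E → positive
Point 2:
  Lat: 68 + 0.7138/60 = 68.0118967
  N ⇒ keep positive
  Lon: 10 + 13.928/60 = 10.2321333
  hemisphere W, so the sign is −
Point 3:
  φ: 51 + 49.1597/60 = 51.8193283
  hemisphere S, so the sign is −
  λ: 11.979′ = 0.199650°; total 86.1996500
  W → negative
Point 4:
  φ: 3.707′ = 0.061783°; total 64.0617833
  hemisphere S, so the sign is −
  Longitude: 20 + 28.1879/60 = 20.4697983
  E ⇒ keep positive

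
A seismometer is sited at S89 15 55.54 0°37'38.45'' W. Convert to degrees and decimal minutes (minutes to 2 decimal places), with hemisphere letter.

φ: seconds/60 = 0.92567; minutes = 15 + 0.92567 = 15.9257
Longitude: seconds/60 = 0.64083; minutes = 37 + 0.64083 = 37.6408

89° 15.93′ S, 0° 37.64′ W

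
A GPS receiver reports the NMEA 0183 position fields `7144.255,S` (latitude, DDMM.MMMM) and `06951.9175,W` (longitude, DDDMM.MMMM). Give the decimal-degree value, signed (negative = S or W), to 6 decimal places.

φ: degrees = first 2 digits = 71, minutes = 44.255; 71 + 44.255/60 = 71.7375833
S → negative
λ: degrees = first 3 digits = 69, minutes = 51.9175; 69 + 51.9175/60 = 69.8652917
W ⇒ negate

-71.737583, -69.865292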